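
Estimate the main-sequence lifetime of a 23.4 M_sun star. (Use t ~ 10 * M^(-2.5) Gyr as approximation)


t = 10 * M^(-2.5) = 10 * 23.4^(-2.5) = 0.0038

0.0038 Gyr


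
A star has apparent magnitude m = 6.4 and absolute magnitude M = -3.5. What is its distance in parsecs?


d = 10^((m - M + 5)/5) = 10^((6.4 - -3.5 + 5)/5) = 954.9926

954.9926 pc


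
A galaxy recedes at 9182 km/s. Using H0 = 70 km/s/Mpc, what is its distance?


d = v / H0 = 9182 / 70 = 131.1714

131.1714 Mpc


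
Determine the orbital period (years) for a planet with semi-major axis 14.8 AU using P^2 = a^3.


P = a^(3/2) = 14.8^1.5 = 56.9367

56.9367 years


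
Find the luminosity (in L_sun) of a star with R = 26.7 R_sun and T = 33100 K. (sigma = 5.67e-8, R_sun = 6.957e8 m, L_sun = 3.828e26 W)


R = 26.7 * 6.957e8 m = 1.857519e+10 m. L = 4*pi*R^2*sigma*T^4 = 4*pi*(1.857519e+10)^2 * 5.67e-8 * 33100^4 = 2.951015071e+32 W. L/L_sun = 2.951015071e+32 / 3.828e26 = 770902.5786

770902.5786 L_sun


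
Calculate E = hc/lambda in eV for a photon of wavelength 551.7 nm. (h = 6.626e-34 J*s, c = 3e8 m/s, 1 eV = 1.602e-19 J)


E = hc/lambda = 6.626e-34 * 3e8 / 5.517e-07 = 3.603e-19 J = 2.2491 eV

2.2491 eV


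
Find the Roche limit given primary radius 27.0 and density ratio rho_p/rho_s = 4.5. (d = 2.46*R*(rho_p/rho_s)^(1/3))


d_Roche = 2.46 * 27.0 * 4.5^(1/3) = 109.657

109.657


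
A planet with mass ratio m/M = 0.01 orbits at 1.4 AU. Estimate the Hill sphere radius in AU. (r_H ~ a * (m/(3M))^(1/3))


r_H = a * (m/3M)^(1/3) = 1.4 * (0.01/3)^(1/3) = 0.2091

0.2091 AU


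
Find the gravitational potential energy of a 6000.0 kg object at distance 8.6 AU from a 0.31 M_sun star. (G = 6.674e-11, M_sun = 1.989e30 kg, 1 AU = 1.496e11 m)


M = 0.31 * 1.989e30 kg = 6.1659e+29 kg; r = 8.6 AU * 1.496e11 m/AU = 1.28656e+12 m. U = -GM*m/r = -(6.674e-11 * 6.1659e+29 * 6000.0) / 1.28656e+12 = -1.919e+11

-1.919e+11 J


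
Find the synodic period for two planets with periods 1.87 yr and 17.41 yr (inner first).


1/P_syn = |1/P1 - 1/P2| = |1/1.87 - 1/17.41| => P_syn = 2.095

2.095 years


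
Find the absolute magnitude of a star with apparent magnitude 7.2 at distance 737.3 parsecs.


M = m - 5*log10(d) + 5 = 7.2 - 5*log10(737.3) + 5 = -2.1382

-2.1382


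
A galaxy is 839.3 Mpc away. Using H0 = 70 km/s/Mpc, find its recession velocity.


v = H0 * d = 70 * 839.3 = 58751.0

58751.0 km/s


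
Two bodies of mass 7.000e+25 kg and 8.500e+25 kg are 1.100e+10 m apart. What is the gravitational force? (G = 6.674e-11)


F = G*m1*m2/r^2 = 6.674e-11 * 7.000e+25 * 8.500e+25 / (1.100e+10)^2 = 6.674e-11 * 5.950e+51 / 1.210e+20 = 3.282e+21

3.282e+21 N


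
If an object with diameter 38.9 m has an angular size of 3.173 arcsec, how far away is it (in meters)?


D = size / theta_rad, theta_rad = 3.173 * pi/(180*3600) = 1.538e-05, D = 2.529e+06

2.529e+06 m


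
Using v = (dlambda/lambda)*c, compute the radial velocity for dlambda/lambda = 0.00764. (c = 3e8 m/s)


v = (dlambda/lambda) * c = 0.00764 * 3e8 = 2.292e+06

2.292e+06 m/s


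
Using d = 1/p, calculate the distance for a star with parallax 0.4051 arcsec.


d = 1/p = 1/0.4051 = 2.4685

2.4685 pc


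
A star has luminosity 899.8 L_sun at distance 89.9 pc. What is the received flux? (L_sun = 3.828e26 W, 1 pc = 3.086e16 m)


F = L / (4*pi*d^2) = 3.444e+29 / (4*pi*(2.774e+18)^2) = 3.561e-09

3.561e-09 W/m^2


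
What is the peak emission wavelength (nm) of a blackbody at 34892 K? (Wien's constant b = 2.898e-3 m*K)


lam_max = b / T = 2.898e-3 / 34892 = 8.306e-08 m = 83.0563 nm

83.0563 nm


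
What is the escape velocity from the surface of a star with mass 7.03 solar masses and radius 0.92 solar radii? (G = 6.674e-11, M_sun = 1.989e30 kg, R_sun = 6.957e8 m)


M = 7.03 * 1.989e30 kg = 1.398267e+31 kg; R = 0.92 * 6.957e8 m = 6.40044e+08 m. v_esc = sqrt(2GM/R) = sqrt(2 * 6.674e-11 * 1.398267e+31 / 6.40044e+08) = 1.708e+06

1.708e+06 m/s


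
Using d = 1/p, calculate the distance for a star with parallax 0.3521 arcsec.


d = 1/p = 1/0.3521 = 2.8401

2.8401 pc


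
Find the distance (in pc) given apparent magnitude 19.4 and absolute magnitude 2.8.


d = 10^((m - M + 5)/5) = 10^((19.4 - 2.8 + 5)/5) = 20892.9613

20892.9613 pc


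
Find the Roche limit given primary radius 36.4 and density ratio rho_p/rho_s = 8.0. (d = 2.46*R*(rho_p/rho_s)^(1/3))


d_Roche = 2.46 * 36.4 * 8.0^(1/3) = 179.088

179.088


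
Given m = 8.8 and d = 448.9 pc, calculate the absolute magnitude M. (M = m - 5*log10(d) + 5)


M = m - 5*log10(d) + 5 = 8.8 - 5*log10(448.9) + 5 = 0.5393

0.5393


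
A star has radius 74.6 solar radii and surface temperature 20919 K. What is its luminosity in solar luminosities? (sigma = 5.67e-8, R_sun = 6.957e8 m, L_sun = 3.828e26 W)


R = 74.6 * 6.957e8 m = 5.189922e+10 m. L = 4*pi*R^2*sigma*T^4 = 4*pi*(5.189922e+10)^2 * 5.67e-8 * 20919^4 = 3.675177037e+32 W. L/L_sun = 3.675177037e+32 / 3.828e26 = 960077.5958

960077.5958 L_sun


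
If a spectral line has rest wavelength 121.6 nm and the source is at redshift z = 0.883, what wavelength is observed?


lam_obs = lam_emit * (1 + z) = 121.6 * (1 + 0.883) = 228.9728

228.9728 nm


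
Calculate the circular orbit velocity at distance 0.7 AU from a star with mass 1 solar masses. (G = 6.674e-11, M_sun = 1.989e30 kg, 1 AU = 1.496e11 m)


v = sqrt(GM/r) = sqrt(6.674e-11 * 1.989e+30 / 1.047e+11) = 35603.7445

35603.7445 m/s


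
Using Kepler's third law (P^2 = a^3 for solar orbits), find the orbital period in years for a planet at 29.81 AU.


P = a^(3/2) = 29.81^1.5 = 162.7582

162.7582 years


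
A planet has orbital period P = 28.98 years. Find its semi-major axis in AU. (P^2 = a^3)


a = P^(2/3) = 28.98^(2/3) = 9.4348

9.4348 AU


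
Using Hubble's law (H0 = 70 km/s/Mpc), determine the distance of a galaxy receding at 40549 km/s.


d = v / H0 = 40549 / 70 = 579.2714

579.2714 Mpc


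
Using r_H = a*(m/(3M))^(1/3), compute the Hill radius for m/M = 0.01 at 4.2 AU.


r_H = a * (m/3M)^(1/3) = 4.2 * (0.01/3)^(1/3) = 0.6274

0.6274 AU


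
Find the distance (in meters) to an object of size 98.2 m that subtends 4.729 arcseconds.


D = size / theta_rad, theta_rad = 4.729 * pi/(180*3600) = 2.293e-05, D = 4.283e+06

4.283e+06 m


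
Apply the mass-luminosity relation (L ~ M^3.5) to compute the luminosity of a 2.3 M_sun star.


L/L_sun = (M/M_sun)^3.5 = 2.3^3.5 = 18.4522

18.4522 L_sun


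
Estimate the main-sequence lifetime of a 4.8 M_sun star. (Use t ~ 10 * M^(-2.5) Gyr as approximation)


t = 10 * M^(-2.5) = 10 * 4.8^(-2.5) = 0.1981

0.1981 Gyr


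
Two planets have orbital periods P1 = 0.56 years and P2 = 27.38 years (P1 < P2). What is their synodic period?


1/P_syn = |1/P1 - 1/P2| = |1/0.56 - 1/27.38| => P_syn = 0.5717

0.5717 years


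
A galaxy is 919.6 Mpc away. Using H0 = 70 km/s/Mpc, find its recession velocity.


v = H0 * d = 70 * 919.6 = 64372.0

64372.0 km/s


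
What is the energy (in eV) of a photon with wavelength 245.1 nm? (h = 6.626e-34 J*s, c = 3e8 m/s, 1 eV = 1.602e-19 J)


E = hc/lambda = 6.626e-34 * 3e8 / 2.451e-07 = 8.110e-19 J = 5.0625 eV

5.0625 eV


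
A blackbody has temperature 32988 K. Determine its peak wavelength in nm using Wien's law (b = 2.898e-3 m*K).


lam_max = b / T = 2.898e-3 / 32988 = 8.785e-08 m = 87.8501 nm

87.8501 nm


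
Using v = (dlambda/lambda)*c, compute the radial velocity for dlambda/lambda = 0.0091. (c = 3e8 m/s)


v = (dlambda/lambda) * c = 0.0091 * 3e8 = 2.730e+06

2.730e+06 m/s


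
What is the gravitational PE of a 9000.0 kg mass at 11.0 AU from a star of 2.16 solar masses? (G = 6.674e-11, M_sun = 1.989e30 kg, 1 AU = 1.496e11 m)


M = 2.16 * 1.989e30 kg = 4.29624e+30 kg; r = 11.0 AU * 1.496e11 m/AU = 1.6456e+12 m. U = -GM*m/r = -(6.674e-11 * 4.29624e+30 * 9000.0) / 1.6456e+12 = -1.568e+12

-1.568e+12 J


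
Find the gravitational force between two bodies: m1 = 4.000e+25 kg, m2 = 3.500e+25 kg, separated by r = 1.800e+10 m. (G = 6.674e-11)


F = G*m1*m2/r^2 = 6.674e-11 * 4.000e+25 * 3.500e+25 / (1.800e+10)^2 = 6.674e-11 * 1.400e+51 / 3.240e+20 = 2.884e+20

2.884e+20 N


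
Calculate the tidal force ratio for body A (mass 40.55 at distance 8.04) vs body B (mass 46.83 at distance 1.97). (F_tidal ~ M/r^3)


Ratio = (M1/r1^3) / (M2/r2^3) = (40.55/8.04^3) / (46.83/1.97^3) = 0.0127

0.0127


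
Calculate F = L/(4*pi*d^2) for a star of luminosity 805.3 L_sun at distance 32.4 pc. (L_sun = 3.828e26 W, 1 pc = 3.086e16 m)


F = L / (4*pi*d^2) = 3.083e+29 / (4*pi*(9.999e+17)^2) = 2.454e-08

2.454e-08 W/m^2


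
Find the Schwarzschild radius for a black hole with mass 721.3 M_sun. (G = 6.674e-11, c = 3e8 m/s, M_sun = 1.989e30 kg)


M = 721.3 * 1.989e30 kg = 1.4346657e+33 kg. rs = 2GM/c^2 = 2 * 6.674e-11 * 1.4346657e+33 / (3e8)^2 = 2.128e+06

2.128e+06 m


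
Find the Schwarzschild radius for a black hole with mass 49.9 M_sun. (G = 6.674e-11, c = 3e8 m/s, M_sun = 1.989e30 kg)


M = 49.9 * 1.989e30 kg = 9.92511e+31 kg. rs = 2GM/c^2 = 2 * 6.674e-11 * 9.92511e+31 / (3e8)^2 = 147200.4092

147200.4092 m


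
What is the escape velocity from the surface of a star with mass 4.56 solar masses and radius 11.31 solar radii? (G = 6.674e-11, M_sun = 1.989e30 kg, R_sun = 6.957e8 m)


M = 4.56 * 1.989e30 kg = 9.06984e+30 kg; R = 11.31 * 6.957e8 m = 7.868367e+09 m. v_esc = sqrt(2GM/R) = sqrt(2 * 6.674e-11 * 9.06984e+30 / 7.868367e+09) = 392252.3984

392252.3984 m/s


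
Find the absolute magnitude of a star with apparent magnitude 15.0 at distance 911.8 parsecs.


M = m - 5*log10(d) + 5 = 15.0 - 5*log10(911.8) + 5 = 5.2005

5.2005


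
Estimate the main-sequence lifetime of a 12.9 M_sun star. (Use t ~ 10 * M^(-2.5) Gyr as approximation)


t = 10 * M^(-2.5) = 10 * 12.9^(-2.5) = 0.0167

0.0167 Gyr


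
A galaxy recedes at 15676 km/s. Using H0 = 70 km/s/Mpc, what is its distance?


d = v / H0 = 15676 / 70 = 223.9429

223.9429 Mpc


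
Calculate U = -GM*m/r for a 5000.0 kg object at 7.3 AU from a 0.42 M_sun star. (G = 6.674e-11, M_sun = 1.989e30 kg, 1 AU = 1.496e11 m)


M = 0.42 * 1.989e30 kg = 8.3538e+29 kg; r = 7.3 AU * 1.496e11 m/AU = 1.09208e+12 m. U = -GM*m/r = -(6.674e-11 * 8.3538e+29 * 5000.0) / 1.09208e+12 = -2.553e+11

-2.553e+11 J


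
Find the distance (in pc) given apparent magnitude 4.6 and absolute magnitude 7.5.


d = 10^((m - M + 5)/5) = 10^((4.6 - 7.5 + 5)/5) = 2.6303

2.6303 pc


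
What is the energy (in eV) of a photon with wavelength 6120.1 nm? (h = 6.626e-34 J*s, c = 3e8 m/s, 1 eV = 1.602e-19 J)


E = hc/lambda = 6.626e-34 * 3e8 / 6.120e-06 = 3.248e-20 J = 0.2027 eV

0.2027 eV


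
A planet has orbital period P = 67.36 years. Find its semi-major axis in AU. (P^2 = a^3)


a = P^(2/3) = 67.36^(2/3) = 16.5552

16.5552 AU


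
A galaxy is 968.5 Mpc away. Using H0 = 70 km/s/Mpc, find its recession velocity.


v = H0 * d = 70 * 968.5 = 67795.0

67795.0 km/s


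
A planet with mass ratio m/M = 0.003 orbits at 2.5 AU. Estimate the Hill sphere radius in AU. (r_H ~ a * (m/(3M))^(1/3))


r_H = a * (m/3M)^(1/3) = 2.5 * (0.003/3)^(1/3) = 0.25

0.25 AU


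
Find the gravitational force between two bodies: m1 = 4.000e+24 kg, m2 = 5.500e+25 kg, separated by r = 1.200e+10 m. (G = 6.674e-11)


F = G*m1*m2/r^2 = 6.674e-11 * 4.000e+24 * 5.500e+25 / (1.200e+10)^2 = 6.674e-11 * 2.200e+50 / 1.440e+20 = 1.020e+20

1.020e+20 N


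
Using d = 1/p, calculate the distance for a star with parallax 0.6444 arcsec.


d = 1/p = 1/0.6444 = 1.5518

1.5518 pc


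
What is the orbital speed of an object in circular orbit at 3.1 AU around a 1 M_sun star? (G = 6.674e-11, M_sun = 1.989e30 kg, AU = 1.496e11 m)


v = sqrt(GM/r) = sqrt(6.674e-11 * 1.989e+30 / 4.638e+11) = 16918.5777

16918.5777 m/s


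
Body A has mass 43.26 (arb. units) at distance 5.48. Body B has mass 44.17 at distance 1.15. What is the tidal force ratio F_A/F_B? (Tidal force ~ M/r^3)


Ratio = (M1/r1^3) / (M2/r2^3) = (43.26/5.48^3) / (44.17/1.15^3) = 0.0091

0.0091


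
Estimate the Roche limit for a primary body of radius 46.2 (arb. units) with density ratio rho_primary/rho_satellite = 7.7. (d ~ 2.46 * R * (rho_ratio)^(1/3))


d_Roche = 2.46 * 46.2 * 7.7^(1/3) = 224.4264

224.4264


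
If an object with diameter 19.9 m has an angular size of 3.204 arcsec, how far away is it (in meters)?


D = size / theta_rad, theta_rad = 3.204 * pi/(180*3600) = 1.553e-05, D = 1.281e+06

1.281e+06 m


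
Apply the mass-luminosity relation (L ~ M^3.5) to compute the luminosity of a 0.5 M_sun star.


L/L_sun = (M/M_sun)^3.5 = 0.5^3.5 = 0.0884

0.0884 L_sun


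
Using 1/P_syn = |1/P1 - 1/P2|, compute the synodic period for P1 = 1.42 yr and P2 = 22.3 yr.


1/P_syn = |1/P1 - 1/P2| = |1/1.42 - 1/22.3| => P_syn = 1.5166

1.5166 years


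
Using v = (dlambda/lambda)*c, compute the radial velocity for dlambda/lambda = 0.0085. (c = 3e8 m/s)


v = (dlambda/lambda) * c = 0.0085 * 3e8 = 2.550e+06

2.550e+06 m/s


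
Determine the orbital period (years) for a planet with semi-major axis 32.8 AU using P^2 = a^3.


P = a^(3/2) = 32.8^1.5 = 187.8498

187.8498 years


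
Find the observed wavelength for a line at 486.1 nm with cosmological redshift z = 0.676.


lam_obs = lam_emit * (1 + z) = 486.1 * (1 + 0.676) = 814.7036

814.7036 nm


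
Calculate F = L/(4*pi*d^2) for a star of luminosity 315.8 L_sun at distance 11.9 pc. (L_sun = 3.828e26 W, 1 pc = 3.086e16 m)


F = L / (4*pi*d^2) = 1.209e+29 / (4*pi*(3.672e+17)^2) = 7.133e-08

7.133e-08 W/m^2


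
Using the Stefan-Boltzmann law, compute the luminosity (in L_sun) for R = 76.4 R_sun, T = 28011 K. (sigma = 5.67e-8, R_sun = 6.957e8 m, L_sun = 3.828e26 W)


R = 76.4 * 6.957e8 m = 5.315148e+10 m. L = 4*pi*R^2*sigma*T^4 = 4*pi*(5.315148e+10)^2 * 5.67e-8 * 28011^4 = 1.239190573e+33 W. L/L_sun = 1.239190573e+33 / 3.828e26 = 3.237e+06

3.237e+06 L_sun


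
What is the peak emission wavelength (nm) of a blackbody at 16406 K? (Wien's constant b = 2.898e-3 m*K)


lam_max = b / T = 2.898e-3 / 16406 = 1.766e-07 m = 176.6427 nm

176.6427 nm


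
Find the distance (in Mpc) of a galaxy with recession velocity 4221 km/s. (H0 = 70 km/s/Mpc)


d = v / H0 = 4221 / 70 = 60.3

60.3 Mpc


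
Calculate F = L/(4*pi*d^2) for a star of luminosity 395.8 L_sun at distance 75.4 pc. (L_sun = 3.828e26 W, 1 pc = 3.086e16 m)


F = L / (4*pi*d^2) = 1.515e+29 / (4*pi*(2.327e+18)^2) = 2.227e-09

2.227e-09 W/m^2


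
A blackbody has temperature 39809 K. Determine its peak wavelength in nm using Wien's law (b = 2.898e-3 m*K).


lam_max = b / T = 2.898e-3 / 39809 = 7.280e-08 m = 72.7976 nm

72.7976 nm


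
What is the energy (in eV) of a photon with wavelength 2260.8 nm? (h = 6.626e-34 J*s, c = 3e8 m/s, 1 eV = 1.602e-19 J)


E = hc/lambda = 6.626e-34 * 3e8 / 2.261e-06 = 8.792e-20 J = 0.5488 eV

0.5488 eV


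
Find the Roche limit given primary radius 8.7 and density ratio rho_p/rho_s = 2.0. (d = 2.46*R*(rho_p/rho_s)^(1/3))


d_Roche = 2.46 * 8.7 * 2.0^(1/3) = 26.9648

26.9648


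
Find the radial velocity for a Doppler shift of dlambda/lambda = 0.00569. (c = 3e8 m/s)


v = (dlambda/lambda) * c = 0.00569 * 3e8 = 1.707e+06

1.707e+06 m/s


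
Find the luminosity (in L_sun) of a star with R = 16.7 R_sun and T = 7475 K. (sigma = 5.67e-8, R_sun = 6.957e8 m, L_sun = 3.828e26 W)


R = 16.7 * 6.957e8 m = 1.161819e+10 m. L = 4*pi*R^2*sigma*T^4 = 4*pi*(1.161819e+10)^2 * 5.67e-8 * 7475^4 = 3.002718778e+29 W. L/L_sun = 3.002718778e+29 / 3.828e26 = 784.4093

784.4093 L_sun


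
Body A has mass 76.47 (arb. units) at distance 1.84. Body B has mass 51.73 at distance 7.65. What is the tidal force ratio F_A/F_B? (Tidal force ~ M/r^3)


Ratio = (M1/r1^3) / (M2/r2^3) = (76.47/1.84^3) / (51.73/7.65^3) = 106.2379

106.2379


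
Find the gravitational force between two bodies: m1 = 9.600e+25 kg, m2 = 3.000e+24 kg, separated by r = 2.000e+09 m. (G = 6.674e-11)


F = G*m1*m2/r^2 = 6.674e-11 * 9.600e+25 * 3.000e+24 / (2.000e+09)^2 = 6.674e-11 * 2.880e+50 / 4.000e+18 = 4.805e+21

4.805e+21 N


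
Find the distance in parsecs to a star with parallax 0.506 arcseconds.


d = 1/p = 1/0.506 = 1.9763

1.9763 pc


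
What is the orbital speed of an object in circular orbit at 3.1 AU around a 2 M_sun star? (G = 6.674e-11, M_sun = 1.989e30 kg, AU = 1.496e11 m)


v = sqrt(GM/r) = sqrt(6.674e-11 * 3.978e+30 / 4.638e+11) = 23926.482

23926.482 m/s


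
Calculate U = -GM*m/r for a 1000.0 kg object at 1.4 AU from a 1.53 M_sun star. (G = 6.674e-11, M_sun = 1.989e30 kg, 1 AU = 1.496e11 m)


M = 1.53 * 1.989e30 kg = 3.04317e+30 kg; r = 1.4 AU * 1.496e11 m/AU = 2.0944e+11 m. U = -GM*m/r = -(6.674e-11 * 3.04317e+30 * 1000.0) / 2.0944e+11 = -9.697e+11

-9.697e+11 J


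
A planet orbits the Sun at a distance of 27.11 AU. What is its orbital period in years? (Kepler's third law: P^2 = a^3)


P = a^(3/2) = 27.11^1.5 = 141.1544

141.1544 years


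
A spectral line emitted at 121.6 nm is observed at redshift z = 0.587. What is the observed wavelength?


lam_obs = lam_emit * (1 + z) = 121.6 * (1 + 0.587) = 192.9792

192.9792 nm


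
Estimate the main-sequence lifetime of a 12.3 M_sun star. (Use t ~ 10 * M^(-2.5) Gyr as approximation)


t = 10 * M^(-2.5) = 10 * 12.3^(-2.5) = 0.0188

0.0188 Gyr


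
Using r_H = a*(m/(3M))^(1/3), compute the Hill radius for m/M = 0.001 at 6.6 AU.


r_H = a * (m/3M)^(1/3) = 6.6 * (0.001/3)^(1/3) = 0.4576

0.4576 AU


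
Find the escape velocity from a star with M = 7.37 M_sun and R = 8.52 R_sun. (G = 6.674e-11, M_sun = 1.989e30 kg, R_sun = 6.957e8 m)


M = 7.37 * 1.989e30 kg = 1.465893e+31 kg; R = 8.52 * 6.957e8 m = 5.927364e+09 m. v_esc = sqrt(2GM/R) = sqrt(2 * 6.674e-11 * 1.465893e+31 / 5.927364e+09) = 574550.8023

574550.8023 m/s


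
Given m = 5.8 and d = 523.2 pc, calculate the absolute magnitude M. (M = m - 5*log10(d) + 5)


M = m - 5*log10(d) + 5 = 5.8 - 5*log10(523.2) + 5 = -2.7933

-2.7933


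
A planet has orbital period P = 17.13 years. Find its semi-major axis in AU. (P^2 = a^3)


a = P^(2/3) = 17.13^(2/3) = 6.6452

6.6452 AU


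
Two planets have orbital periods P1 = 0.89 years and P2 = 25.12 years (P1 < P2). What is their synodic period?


1/P_syn = |1/P1 - 1/P2| = |1/0.89 - 1/25.12| => P_syn = 0.9227

0.9227 years


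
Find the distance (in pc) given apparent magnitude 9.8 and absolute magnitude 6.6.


d = 10^((m - M + 5)/5) = 10^((9.8 - 6.6 + 5)/5) = 43.6516

43.6516 pc


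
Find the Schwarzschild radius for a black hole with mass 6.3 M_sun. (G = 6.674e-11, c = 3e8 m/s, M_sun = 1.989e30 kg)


M = 6.3 * 1.989e30 kg = 1.25307e+31 kg. rs = 2GM/c^2 = 2 * 6.674e-11 * 1.25307e+31 / (3e8)^2 = 18584.4204

18584.4204 m


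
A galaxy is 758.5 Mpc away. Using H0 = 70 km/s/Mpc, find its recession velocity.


v = H0 * d = 70 * 758.5 = 53095.0

53095.0 km/s


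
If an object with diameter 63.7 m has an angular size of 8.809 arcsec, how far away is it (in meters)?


D = size / theta_rad, theta_rad = 8.809 * pi/(180*3600) = 4.271e-05, D = 1.492e+06

1.492e+06 m


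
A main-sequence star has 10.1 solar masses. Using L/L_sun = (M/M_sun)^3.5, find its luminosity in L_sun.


L/L_sun = (M/M_sun)^3.5 = 10.1^3.5 = 3274.3478

3274.3478 L_sun


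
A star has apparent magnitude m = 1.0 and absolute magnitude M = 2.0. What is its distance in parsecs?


d = 10^((m - M + 5)/5) = 10^((1.0 - 2.0 + 5)/5) = 6.3096

6.3096 pc


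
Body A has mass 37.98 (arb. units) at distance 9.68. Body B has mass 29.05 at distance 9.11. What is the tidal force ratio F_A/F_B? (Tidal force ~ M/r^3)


Ratio = (M1/r1^3) / (M2/r2^3) = (37.98/9.68^3) / (29.05/9.11^3) = 1.0898

1.0898


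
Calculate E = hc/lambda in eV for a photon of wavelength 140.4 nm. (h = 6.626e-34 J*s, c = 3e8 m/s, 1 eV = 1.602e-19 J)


E = hc/lambda = 6.626e-34 * 3e8 / 1.404e-07 = 1.416e-18 J = 8.8378 eV

8.8378 eV


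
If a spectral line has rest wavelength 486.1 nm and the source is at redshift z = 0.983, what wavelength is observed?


lam_obs = lam_emit * (1 + z) = 486.1 * (1 + 0.983) = 963.9363

963.9363 nm


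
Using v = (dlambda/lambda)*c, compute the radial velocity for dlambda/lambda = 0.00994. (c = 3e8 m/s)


v = (dlambda/lambda) * c = 0.00994 * 3e8 = 2.982e+06

2.982e+06 m/s


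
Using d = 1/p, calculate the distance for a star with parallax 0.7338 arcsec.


d = 1/p = 1/0.7338 = 1.3628

1.3628 pc


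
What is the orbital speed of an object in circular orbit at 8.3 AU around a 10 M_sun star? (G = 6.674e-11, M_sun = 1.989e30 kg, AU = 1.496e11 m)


v = sqrt(GM/r) = sqrt(6.674e-11 * 1.989e+31 / 1.242e+12) = 32696.83

32696.83 m/s


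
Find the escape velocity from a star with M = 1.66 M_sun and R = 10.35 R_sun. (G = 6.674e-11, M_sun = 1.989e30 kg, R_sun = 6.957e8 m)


M = 1.66 * 1.989e30 kg = 3.30174e+30 kg; R = 10.35 * 6.957e8 m = 7.200495e+09 m. v_esc = sqrt(2GM/R) = sqrt(2 * 6.674e-11 * 3.30174e+30 / 7.200495e+09) = 247399.2382

247399.2382 m/s


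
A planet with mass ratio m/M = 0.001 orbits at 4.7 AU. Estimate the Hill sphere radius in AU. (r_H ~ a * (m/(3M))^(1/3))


r_H = a * (m/3M)^(1/3) = 4.7 * (0.001/3)^(1/3) = 0.3259

0.3259 AU


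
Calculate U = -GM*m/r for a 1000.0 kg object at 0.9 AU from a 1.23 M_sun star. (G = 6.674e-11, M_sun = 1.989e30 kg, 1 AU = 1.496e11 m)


M = 1.23 * 1.989e30 kg = 2.44647e+30 kg; r = 0.9 AU * 1.496e11 m/AU = 1.3464e+11 m. U = -GM*m/r = -(6.674e-11 * 2.44647e+30 * 1000.0) / 1.3464e+11 = -1.213e+12

-1.213e+12 J


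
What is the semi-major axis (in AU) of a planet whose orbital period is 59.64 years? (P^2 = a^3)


a = P^(2/3) = 59.64^(2/3) = 15.2648

15.2648 AU


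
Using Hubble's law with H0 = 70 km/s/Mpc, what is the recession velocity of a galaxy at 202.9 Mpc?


v = H0 * d = 70 * 202.9 = 14203.0

14203.0 km/s


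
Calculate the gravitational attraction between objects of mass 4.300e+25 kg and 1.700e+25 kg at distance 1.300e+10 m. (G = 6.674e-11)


F = G*m1*m2/r^2 = 6.674e-11 * 4.300e+25 * 1.700e+25 / (1.300e+10)^2 = 6.674e-11 * 7.310e+50 / 1.690e+20 = 2.887e+20

2.887e+20 N


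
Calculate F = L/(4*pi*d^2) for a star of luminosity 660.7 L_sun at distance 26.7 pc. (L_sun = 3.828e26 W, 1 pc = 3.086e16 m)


F = L / (4*pi*d^2) = 2.529e+29 / (4*pi*(8.240e+17)^2) = 2.965e-08

2.965e-08 W/m^2


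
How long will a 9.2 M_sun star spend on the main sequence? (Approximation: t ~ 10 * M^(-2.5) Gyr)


t = 10 * M^(-2.5) = 10 * 9.2^(-2.5) = 0.039

0.039 Gyr


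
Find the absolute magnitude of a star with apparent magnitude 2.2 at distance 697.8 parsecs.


M = m - 5*log10(d) + 5 = 2.2 - 5*log10(697.8) + 5 = -7.0187

-7.0187


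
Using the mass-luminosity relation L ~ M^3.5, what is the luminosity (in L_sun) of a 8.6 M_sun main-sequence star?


L/L_sun = (M/M_sun)^3.5 = 8.6^3.5 = 1865.2823

1865.2823 L_sun


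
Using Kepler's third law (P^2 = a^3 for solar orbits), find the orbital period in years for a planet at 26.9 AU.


P = a^(3/2) = 26.9^1.5 = 139.5174

139.5174 years


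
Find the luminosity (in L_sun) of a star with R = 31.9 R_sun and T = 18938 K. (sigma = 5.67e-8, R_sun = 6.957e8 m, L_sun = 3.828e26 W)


R = 31.9 * 6.957e8 m = 2.219283e+10 m. L = 4*pi*R^2*sigma*T^4 = 4*pi*(2.219283e+10)^2 * 5.67e-8 * 18938^4 = 4.513929217e+31 W. L/L_sun = 4.513929217e+31 / 3.828e26 = 117918.7361

117918.7361 L_sun


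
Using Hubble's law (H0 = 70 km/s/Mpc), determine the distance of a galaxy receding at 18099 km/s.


d = v / H0 = 18099 / 70 = 258.5571

258.5571 Mpc


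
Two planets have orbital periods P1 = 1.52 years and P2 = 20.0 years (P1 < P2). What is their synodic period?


1/P_syn = |1/P1 - 1/P2| = |1/1.52 - 1/20.0| => P_syn = 1.645

1.645 years


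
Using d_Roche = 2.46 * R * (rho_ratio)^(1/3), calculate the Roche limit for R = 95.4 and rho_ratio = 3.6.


d_Roche = 2.46 * 95.4 * 3.6^(1/3) = 359.6811

359.6811


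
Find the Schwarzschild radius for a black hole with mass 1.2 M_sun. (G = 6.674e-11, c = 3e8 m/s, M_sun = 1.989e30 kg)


M = 1.2 * 1.989e30 kg = 2.3868e+30 kg. rs = 2GM/c^2 = 2 * 6.674e-11 * 2.3868e+30 / (3e8)^2 = 3539.8896

3539.8896 m


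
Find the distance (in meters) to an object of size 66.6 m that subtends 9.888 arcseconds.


D = size / theta_rad, theta_rad = 9.888 * pi/(180*3600) = 4.794e-05, D = 1.389e+06

1.389e+06 m


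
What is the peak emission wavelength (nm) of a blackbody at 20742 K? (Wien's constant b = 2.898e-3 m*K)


lam_max = b / T = 2.898e-3 / 20742 = 1.397e-07 m = 139.7165 nm

139.7165 nm


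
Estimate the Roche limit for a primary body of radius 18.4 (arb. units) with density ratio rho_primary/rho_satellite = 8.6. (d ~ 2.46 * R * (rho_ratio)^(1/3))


d_Roche = 2.46 * 18.4 * 8.6^(1/3) = 92.7369

92.7369


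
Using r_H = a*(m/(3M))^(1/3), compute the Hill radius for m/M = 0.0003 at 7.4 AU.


r_H = a * (m/3M)^(1/3) = 7.4 * (0.0003/3)^(1/3) = 0.3435

0.3435 AU


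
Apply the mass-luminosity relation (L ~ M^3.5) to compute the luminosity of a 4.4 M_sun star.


L/L_sun = (M/M_sun)^3.5 = 4.4^3.5 = 178.6835

178.6835 L_sun


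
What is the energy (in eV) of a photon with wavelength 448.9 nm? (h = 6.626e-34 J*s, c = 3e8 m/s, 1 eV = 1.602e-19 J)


E = hc/lambda = 6.626e-34 * 3e8 / 4.489e-07 = 4.428e-19 J = 2.7641 eV

2.7641 eV


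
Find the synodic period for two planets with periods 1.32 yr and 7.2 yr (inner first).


1/P_syn = |1/P1 - 1/P2| = |1/1.32 - 1/7.2| => P_syn = 1.6163

1.6163 years


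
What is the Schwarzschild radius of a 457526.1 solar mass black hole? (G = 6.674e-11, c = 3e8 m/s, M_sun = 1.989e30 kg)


M = 457526.1 * 1.989e30 kg = 9.100194129e+35 kg. rs = 2GM/c^2 = 2 * 6.674e-11 * 9.100194129e+35 / (3e8)^2 = 1.350e+09

1.350e+09 m


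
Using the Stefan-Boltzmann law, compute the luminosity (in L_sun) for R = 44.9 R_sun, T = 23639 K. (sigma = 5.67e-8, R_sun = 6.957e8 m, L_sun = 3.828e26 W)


R = 44.9 * 6.957e8 m = 3.123693e+10 m. L = 4*pi*R^2*sigma*T^4 = 4*pi*(3.123693e+10)^2 * 5.67e-8 * 23639^4 = 2.17093097e+32 W. L/L_sun = 2.17093097e+32 / 3.828e26 = 567118.8532

567118.8532 L_sun


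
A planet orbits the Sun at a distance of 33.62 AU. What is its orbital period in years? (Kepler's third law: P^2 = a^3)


P = a^(3/2) = 33.62^1.5 = 194.938

194.938 years


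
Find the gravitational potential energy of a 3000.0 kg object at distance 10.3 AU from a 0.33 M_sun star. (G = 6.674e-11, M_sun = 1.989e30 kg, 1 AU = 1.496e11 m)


M = 0.33 * 1.989e30 kg = 6.5637e+29 kg; r = 10.3 AU * 1.496e11 m/AU = 1.54088e+12 m. U = -GM*m/r = -(6.674e-11 * 6.5637e+29 * 3000.0) / 1.54088e+12 = -8.529e+10

-8.529e+10 J


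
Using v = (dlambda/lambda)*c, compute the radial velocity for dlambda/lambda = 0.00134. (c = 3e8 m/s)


v = (dlambda/lambda) * c = 0.00134 * 3e8 = 402000.0

402000.0 m/s


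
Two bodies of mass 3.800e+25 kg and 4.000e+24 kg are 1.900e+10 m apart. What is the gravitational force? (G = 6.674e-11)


F = G*m1*m2/r^2 = 6.674e-11 * 3.800e+25 * 4.000e+24 / (1.900e+10)^2 = 6.674e-11 * 1.520e+50 / 3.610e+20 = 2.810e+19

2.810e+19 N


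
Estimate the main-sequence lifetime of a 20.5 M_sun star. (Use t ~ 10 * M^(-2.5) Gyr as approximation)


t = 10 * M^(-2.5) = 10 * 20.5^(-2.5) = 0.0053

0.0053 Gyr


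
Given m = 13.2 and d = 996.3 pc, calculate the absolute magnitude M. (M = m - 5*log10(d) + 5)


M = m - 5*log10(d) + 5 = 13.2 - 5*log10(996.3) + 5 = 3.208

3.208


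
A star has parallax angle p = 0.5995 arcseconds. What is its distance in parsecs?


d = 1/p = 1/0.5995 = 1.6681

1.6681 pc


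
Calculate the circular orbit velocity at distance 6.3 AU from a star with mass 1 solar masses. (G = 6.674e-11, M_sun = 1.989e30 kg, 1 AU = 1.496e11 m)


v = sqrt(GM/r) = sqrt(6.674e-11 * 1.989e+30 / 9.425e+11) = 11867.9148

11867.9148 m/s


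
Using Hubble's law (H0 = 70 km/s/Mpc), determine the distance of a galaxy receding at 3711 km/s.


d = v / H0 = 3711 / 70 = 53.0143

53.0143 Mpc


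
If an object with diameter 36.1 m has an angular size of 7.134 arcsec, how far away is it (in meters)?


D = size / theta_rad, theta_rad = 7.134 * pi/(180*3600) = 3.459e-05, D = 1.044e+06

1.044e+06 m


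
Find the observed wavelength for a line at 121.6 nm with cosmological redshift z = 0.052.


lam_obs = lam_emit * (1 + z) = 121.6 * (1 + 0.052) = 127.9232

127.9232 nm


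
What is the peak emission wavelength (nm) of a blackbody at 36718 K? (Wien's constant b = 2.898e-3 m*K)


lam_max = b / T = 2.898e-3 / 36718 = 7.893e-08 m = 78.9259 nm

78.9259 nm


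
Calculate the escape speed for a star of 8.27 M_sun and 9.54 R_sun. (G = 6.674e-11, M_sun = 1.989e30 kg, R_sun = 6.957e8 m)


M = 8.27 * 1.989e30 kg = 1.644903e+31 kg; R = 9.54 * 6.957e8 m = 6.636978e+09 m. v_esc = sqrt(2GM/R) = sqrt(2 * 6.674e-11 * 1.644903e+31 / 6.636978e+09) = 575165.8024

575165.8024 m/s


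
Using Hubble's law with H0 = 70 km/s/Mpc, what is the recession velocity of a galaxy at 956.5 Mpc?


v = H0 * d = 70 * 956.5 = 66955.0

66955.0 km/s


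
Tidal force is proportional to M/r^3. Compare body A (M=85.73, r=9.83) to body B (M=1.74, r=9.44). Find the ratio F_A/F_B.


Ratio = (M1/r1^3) / (M2/r2^3) = (85.73/9.83^3) / (1.74/9.44^3) = 43.6354

43.6354


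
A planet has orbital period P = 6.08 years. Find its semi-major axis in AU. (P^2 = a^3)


a = P^(2/3) = 6.08^(2/3) = 3.3312

3.3312 AU


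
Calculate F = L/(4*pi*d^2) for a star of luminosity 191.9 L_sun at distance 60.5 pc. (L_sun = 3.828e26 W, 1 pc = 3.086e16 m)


F = L / (4*pi*d^2) = 7.346e+28 / (4*pi*(1.867e+18)^2) = 1.677e-09

1.677e-09 W/m^2


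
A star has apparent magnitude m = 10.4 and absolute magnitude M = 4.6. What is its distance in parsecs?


d = 10^((m - M + 5)/5) = 10^((10.4 - 4.6 + 5)/5) = 144.544

144.544 pc


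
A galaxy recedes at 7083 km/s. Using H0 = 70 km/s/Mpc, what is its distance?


d = v / H0 = 7083 / 70 = 101.1857

101.1857 Mpc


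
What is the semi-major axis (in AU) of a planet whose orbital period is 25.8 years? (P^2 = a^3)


a = P^(2/3) = 25.8^(2/3) = 8.7313

8.7313 AU


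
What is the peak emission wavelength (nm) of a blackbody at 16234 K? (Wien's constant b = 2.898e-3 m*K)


lam_max = b / T = 2.898e-3 / 16234 = 1.785e-07 m = 178.5142 nm

178.5142 nm


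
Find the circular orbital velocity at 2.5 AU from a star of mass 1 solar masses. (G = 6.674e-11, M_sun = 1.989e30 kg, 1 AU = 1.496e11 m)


v = sqrt(GM/r) = sqrt(6.674e-11 * 1.989e+30 / 3.740e+11) = 18839.7307

18839.7307 m/s


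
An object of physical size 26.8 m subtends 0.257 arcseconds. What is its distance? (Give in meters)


D = size / theta_rad, theta_rad = 0.257 * pi/(180*3600) = 1.246e-06, D = 2.151e+07

2.151e+07 m


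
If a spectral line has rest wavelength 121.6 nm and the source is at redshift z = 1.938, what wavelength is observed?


lam_obs = lam_emit * (1 + z) = 121.6 * (1 + 1.938) = 357.2608

357.2608 nm


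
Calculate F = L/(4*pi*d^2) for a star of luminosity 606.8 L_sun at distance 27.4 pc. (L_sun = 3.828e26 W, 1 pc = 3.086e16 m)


F = L / (4*pi*d^2) = 2.323e+29 / (4*pi*(8.456e+17)^2) = 2.585e-08

2.585e-08 W/m^2


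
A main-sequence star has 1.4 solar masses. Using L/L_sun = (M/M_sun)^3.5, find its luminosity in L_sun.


L/L_sun = (M/M_sun)^3.5 = 1.4^3.5 = 3.2467

3.2467 L_sun


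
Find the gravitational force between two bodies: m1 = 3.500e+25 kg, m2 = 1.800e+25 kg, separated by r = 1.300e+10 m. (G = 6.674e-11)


F = G*m1*m2/r^2 = 6.674e-11 * 3.500e+25 * 1.800e+25 / (1.300e+10)^2 = 6.674e-11 * 6.300e+50 / 1.690e+20 = 2.488e+20

2.488e+20 N


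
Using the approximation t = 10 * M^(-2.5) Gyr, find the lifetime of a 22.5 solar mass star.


t = 10 * M^(-2.5) = 10 * 22.5^(-2.5) = 0.0042

0.0042 Gyr


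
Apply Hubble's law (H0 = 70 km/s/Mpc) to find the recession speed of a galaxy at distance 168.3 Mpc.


v = H0 * d = 70 * 168.3 = 11781.0

11781.0 km/s


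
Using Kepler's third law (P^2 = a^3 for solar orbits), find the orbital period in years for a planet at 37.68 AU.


P = a^(3/2) = 37.68^1.5 = 231.2951

231.2951 years


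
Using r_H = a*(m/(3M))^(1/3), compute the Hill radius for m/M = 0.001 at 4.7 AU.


r_H = a * (m/3M)^(1/3) = 4.7 * (0.001/3)^(1/3) = 0.3259

0.3259 AU


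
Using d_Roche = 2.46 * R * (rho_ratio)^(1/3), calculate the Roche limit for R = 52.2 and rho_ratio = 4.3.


d_Roche = 2.46 * 52.2 * 4.3^(1/3) = 208.815

208.815


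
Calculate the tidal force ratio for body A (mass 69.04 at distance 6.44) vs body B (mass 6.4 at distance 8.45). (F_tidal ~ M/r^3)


Ratio = (M1/r1^3) / (M2/r2^3) = (69.04/6.44^3) / (6.4/8.45^3) = 24.3688

24.3688


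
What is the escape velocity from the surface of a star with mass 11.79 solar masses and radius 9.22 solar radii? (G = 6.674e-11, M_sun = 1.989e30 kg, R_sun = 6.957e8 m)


M = 11.79 * 1.989e30 kg = 2.345031e+31 kg; R = 9.22 * 6.957e8 m = 6.414354e+09 m. v_esc = sqrt(2GM/R) = sqrt(2 * 6.674e-11 * 2.345031e+31 / 6.414354e+09) = 698563.5658

698563.5658 m/s


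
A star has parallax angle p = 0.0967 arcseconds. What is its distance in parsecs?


d = 1/p = 1/0.0967 = 10.3413

10.3413 pc


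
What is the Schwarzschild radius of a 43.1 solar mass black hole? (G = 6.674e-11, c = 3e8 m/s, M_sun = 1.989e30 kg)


M = 43.1 * 1.989e30 kg = 8.57259e+31 kg. rs = 2GM/c^2 = 2 * 6.674e-11 * 8.57259e+31 / (3e8)^2 = 127141.0348

127141.0348 m


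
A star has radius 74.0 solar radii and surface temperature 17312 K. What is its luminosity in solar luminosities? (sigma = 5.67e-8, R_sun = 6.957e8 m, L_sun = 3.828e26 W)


R = 74.0 * 6.957e8 m = 5.14818e+10 m. L = 4*pi*R^2*sigma*T^4 = 4*pi*(5.14818e+10)^2 * 5.67e-8 * 17312^4 = 1.696247977e+32 W. L/L_sun = 1.696247977e+32 / 3.828e26 = 443115.9815

443115.9815 L_sun


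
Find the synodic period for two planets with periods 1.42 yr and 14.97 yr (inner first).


1/P_syn = |1/P1 - 1/P2| = |1/1.42 - 1/14.97| => P_syn = 1.5688

1.5688 years


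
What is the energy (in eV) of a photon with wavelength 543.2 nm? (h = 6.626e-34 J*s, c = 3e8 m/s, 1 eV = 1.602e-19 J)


E = hc/lambda = 6.626e-34 * 3e8 / 5.432e-07 = 3.659e-19 J = 2.2843 eV

2.2843 eV


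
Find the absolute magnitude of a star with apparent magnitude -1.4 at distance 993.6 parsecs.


M = m - 5*log10(d) + 5 = -1.4 - 5*log10(993.6) + 5 = -11.3861

-11.3861


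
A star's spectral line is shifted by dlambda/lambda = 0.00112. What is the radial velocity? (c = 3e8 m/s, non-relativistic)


v = (dlambda/lambda) * c = 0.00112 * 3e8 = 336000.0

336000.0 m/s


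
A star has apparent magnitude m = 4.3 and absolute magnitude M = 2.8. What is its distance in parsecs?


d = 10^((m - M + 5)/5) = 10^((4.3 - 2.8 + 5)/5) = 19.9526

19.9526 pc


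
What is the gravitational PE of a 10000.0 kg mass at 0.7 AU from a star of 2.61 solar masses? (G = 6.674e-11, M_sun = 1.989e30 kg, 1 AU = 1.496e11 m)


M = 2.61 * 1.989e30 kg = 5.19129e+30 kg; r = 0.7 AU * 1.496e11 m/AU = 1.0472e+11 m. U = -GM*m/r = -(6.674e-11 * 5.19129e+30 * 10000.0) / 1.0472e+11 = -3.309e+13

-3.309e+13 J


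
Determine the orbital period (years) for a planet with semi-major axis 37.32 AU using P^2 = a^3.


P = a^(3/2) = 37.32^1.5 = 227.9882

227.9882 years


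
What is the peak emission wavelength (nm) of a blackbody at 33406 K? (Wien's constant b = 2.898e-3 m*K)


lam_max = b / T = 2.898e-3 / 33406 = 8.675e-08 m = 86.7509 nm

86.7509 nm


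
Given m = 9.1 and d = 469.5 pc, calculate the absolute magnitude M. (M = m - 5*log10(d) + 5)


M = m - 5*log10(d) + 5 = 9.1 - 5*log10(469.5) + 5 = 0.7418

0.7418


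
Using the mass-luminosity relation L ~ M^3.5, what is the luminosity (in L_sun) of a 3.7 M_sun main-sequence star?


L/L_sun = (M/M_sun)^3.5 = 3.7^3.5 = 97.433

97.433 L_sun


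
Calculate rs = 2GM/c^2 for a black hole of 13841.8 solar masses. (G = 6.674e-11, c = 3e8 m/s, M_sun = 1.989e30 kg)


M = 13841.8 * 1.989e30 kg = 2.75313402e+34 kg. rs = 2GM/c^2 = 2 * 6.674e-11 * 2.75313402e+34 / (3e8)^2 = 4.083e+07

4.083e+07 m


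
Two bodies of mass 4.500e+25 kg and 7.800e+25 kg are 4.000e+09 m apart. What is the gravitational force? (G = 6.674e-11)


F = G*m1*m2/r^2 = 6.674e-11 * 4.500e+25 * 7.800e+25 / (4.000e+09)^2 = 6.674e-11 * 3.510e+51 / 1.600e+19 = 1.464e+22

1.464e+22 N


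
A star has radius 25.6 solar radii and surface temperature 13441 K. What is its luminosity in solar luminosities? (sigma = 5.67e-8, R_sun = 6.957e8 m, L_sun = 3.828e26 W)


R = 25.6 * 6.957e8 m = 1.780992e+10 m. L = 4*pi*R^2*sigma*T^4 = 4*pi*(1.780992e+10)^2 * 5.67e-8 * 13441^4 = 7.376378352e+30 W. L/L_sun = 7.376378352e+30 / 3.828e26 = 19269.5359

19269.5359 L_sun


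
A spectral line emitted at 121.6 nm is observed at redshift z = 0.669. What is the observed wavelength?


lam_obs = lam_emit * (1 + z) = 121.6 * (1 + 0.669) = 202.9504

202.9504 nm


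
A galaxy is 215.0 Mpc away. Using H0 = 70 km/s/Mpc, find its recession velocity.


v = H0 * d = 70 * 215.0 = 15050.0

15050.0 km/s


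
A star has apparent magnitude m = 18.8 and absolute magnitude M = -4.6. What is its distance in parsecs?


d = 10^((m - M + 5)/5) = 10^((18.8 - -4.6 + 5)/5) = 478630.0923

478630.0923 pc


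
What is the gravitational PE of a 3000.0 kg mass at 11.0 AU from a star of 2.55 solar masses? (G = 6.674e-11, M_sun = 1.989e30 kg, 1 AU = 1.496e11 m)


M = 2.55 * 1.989e30 kg = 5.07195e+30 kg; r = 11.0 AU * 1.496e11 m/AU = 1.6456e+12 m. U = -GM*m/r = -(6.674e-11 * 5.07195e+30 * 3000.0) / 1.6456e+12 = -6.171e+11

-6.171e+11 J


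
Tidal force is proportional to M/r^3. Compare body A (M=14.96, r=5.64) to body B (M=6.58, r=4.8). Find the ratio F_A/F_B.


Ratio = (M1/r1^3) / (M2/r2^3) = (14.96/5.64^3) / (6.58/4.8^3) = 1.4015

1.4015


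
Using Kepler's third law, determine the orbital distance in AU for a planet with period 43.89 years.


a = P^(2/3) = 43.89^(2/3) = 12.4426

12.4426 AU


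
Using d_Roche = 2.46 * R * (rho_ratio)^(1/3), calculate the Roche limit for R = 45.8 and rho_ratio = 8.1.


d_Roche = 2.46 * 45.8 * 8.1^(1/3) = 226.271

226.271


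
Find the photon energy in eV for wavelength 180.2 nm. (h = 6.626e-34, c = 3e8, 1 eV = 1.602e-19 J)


E = hc/lambda = 6.626e-34 * 3e8 / 1.802e-07 = 1.103e-18 J = 6.8858 eV

6.8858 eV


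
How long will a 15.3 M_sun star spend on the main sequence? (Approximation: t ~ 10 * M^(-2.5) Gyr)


t = 10 * M^(-2.5) = 10 * 15.3^(-2.5) = 0.0109

0.0109 Gyr


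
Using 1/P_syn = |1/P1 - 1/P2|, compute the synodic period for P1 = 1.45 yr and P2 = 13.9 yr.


1/P_syn = |1/P1 - 1/P2| = |1/1.45 - 1/13.9| => P_syn = 1.6189

1.6189 years


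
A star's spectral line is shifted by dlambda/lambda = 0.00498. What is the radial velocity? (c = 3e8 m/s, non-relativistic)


v = (dlambda/lambda) * c = 0.00498 * 3e8 = 1.494e+06

1.494e+06 m/s


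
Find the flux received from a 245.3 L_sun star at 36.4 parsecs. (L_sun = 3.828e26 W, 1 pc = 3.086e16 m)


F = L / (4*pi*d^2) = 9.390e+28 / (4*pi*(1.123e+18)^2) = 5.922e-09

5.922e-09 W/m^2


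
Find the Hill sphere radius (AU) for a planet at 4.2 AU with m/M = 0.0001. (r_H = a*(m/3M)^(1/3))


r_H = a * (m/3M)^(1/3) = 4.2 * (0.0001/3)^(1/3) = 0.1352

0.1352 AU


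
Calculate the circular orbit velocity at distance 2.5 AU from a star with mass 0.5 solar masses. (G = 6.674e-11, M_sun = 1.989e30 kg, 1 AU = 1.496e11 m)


v = sqrt(GM/r) = sqrt(6.674e-11 * 9.945e+29 / 3.740e+11) = 13321.7014

13321.7014 m/s
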